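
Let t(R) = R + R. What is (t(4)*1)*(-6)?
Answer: -48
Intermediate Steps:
t(R) = 2*R
(t(4)*1)*(-6) = ((2*4)*1)*(-6) = (8*1)*(-6) = 8*(-6) = -48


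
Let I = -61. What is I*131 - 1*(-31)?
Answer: -7960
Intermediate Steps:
I*131 - 1*(-31) = -61*131 - 1*(-31) = -7991 + 31 = -7960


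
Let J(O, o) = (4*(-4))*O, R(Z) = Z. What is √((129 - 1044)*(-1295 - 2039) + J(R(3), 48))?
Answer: √3050562 ≈ 1746.6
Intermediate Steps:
J(O, o) = -16*O
√((129 - 1044)*(-1295 - 2039) + J(R(3), 48)) = √((129 - 1044)*(-1295 - 2039) - 16*3) = √(-915*(-3334) - 48) = √(3050610 - 48) = √3050562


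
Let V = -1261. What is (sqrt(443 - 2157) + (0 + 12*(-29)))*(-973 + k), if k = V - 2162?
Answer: 1529808 - 4396*I*sqrt(1714) ≈ 1.5298e+6 - 1.82e+5*I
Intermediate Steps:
k = -3423 (k = -1261 - 2162 = -3423)
(sqrt(443 - 2157) + (0 + 12*(-29)))*(-973 + k) = (sqrt(443 - 2157) + (0 + 12*(-29)))*(-973 - 3423) = (sqrt(-1714) + (0 - 348))*(-4396) = (I*sqrt(1714) - 348)*(-4396) = (-348 + I*sqrt(1714))*(-4396) = 1529808 - 4396*I*sqrt(1714)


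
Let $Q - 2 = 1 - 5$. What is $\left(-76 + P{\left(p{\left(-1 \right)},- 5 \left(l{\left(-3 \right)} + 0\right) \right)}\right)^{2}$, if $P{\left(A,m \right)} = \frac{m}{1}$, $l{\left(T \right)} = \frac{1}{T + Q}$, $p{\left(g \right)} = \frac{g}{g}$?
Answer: $5625$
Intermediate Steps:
$p{\left(g \right)} = 1$
$Q = -2$ ($Q = 2 + \left(1 - 5\right) = 2 - 4 = -2$)
$l{\left(T \right)} = \frac{1}{-2 + T}$ ($l{\left(T \right)} = \frac{1}{T - 2} = \frac{1}{-2 + T}$)
$P{\left(A,m \right)} = m$ ($P{\left(A,m \right)} = m 1 = m$)
$\left(-76 + P{\left(p{\left(-1 \right)},- 5 \left(l{\left(-3 \right)} + 0\right) \right)}\right)^{2} = \left(-76 - 5 \left(\frac{1}{-2 - 3} + 0\right)\right)^{2} = \left(-76 - 5 \left(\frac{1}{-5} + 0\right)\right)^{2} = \left(-76 - 5 \left(- \frac{1}{5} + 0\right)\right)^{2} = \left(-76 - -1\right)^{2} = \left(-76 + 1\right)^{2} = \left(-75\right)^{2} = 5625$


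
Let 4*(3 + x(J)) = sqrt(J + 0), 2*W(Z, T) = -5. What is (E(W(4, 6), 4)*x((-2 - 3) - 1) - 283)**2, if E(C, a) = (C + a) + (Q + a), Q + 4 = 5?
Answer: 2927693/32 - 7865*I*sqrt(6)/8 ≈ 91490.0 - 2408.2*I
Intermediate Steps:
W(Z, T) = -5/2 (W(Z, T) = (1/2)*(-5) = -5/2)
Q = 1 (Q = -4 + 5 = 1)
x(J) = -3 + sqrt(J)/4 (x(J) = -3 + sqrt(J + 0)/4 = -3 + sqrt(J)/4)
E(C, a) = 1 + C + 2*a (E(C, a) = (C + a) + (1 + a) = 1 + C + 2*a)
(E(W(4, 6), 4)*x((-2 - 3) - 1) - 283)**2 = ((1 - 5/2 + 2*4)*(-3 + sqrt((-2 - 3) - 1)/4) - 283)**2 = ((1 - 5/2 + 8)*(-3 + sqrt(-5 - 1)/4) - 283)**2 = (13*(-3 + sqrt(-6)/4)/2 - 283)**2 = (13*(-3 + (I*sqrt(6))/4)/2 - 283)**2 = (13*(-3 + I*sqrt(6)/4)/2 - 283)**2 = ((-39/2 + 13*I*sqrt(6)/8) - 283)**2 = (-605/2 + 13*I*sqrt(6)/8)**2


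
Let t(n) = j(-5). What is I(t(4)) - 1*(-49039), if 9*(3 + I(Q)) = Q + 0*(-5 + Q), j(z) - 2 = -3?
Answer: 441323/9 ≈ 49036.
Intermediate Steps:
j(z) = -1 (j(z) = 2 - 3 = -1)
t(n) = -1
I(Q) = -3 + Q/9 (I(Q) = -3 + (Q + 0*(-5 + Q))/9 = -3 + (Q + 0)/9 = -3 + Q/9)
I(t(4)) - 1*(-49039) = (-3 + (1/9)*(-1)) - 1*(-49039) = (-3 - 1/9) + 49039 = -28/9 + 49039 = 441323/9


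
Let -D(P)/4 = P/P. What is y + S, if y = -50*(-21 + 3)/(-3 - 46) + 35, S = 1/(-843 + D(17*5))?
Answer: 98608/5929 ≈ 16.631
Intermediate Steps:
D(P) = -4 (D(P) = -4*P/P = -4*1 = -4)
S = -1/847 (S = 1/(-843 - 4) = 1/(-847) = -1/847 ≈ -0.0011806)
y = 815/49 (y = -(-900)/(-49) + 35 = -(-900)*(-1)/49 + 35 = -50*18/49 + 35 = -900/49 + 35 = 815/49 ≈ 16.633)
y + S = 815/49 - 1/847 = 98608/5929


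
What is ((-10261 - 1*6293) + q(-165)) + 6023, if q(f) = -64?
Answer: -10595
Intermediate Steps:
((-10261 - 1*6293) + q(-165)) + 6023 = ((-10261 - 1*6293) - 64) + 6023 = ((-10261 - 6293) - 64) + 6023 = (-16554 - 64) + 6023 = -16618 + 6023 = -10595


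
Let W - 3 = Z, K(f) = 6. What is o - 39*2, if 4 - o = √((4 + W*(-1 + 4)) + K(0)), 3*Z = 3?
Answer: -74 - √22 ≈ -78.690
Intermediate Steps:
Z = 1 (Z = (⅓)*3 = 1)
W = 4 (W = 3 + 1 = 4)
o = 4 - √22 (o = 4 - √((4 + 4*(-1 + 4)) + 6) = 4 - √((4 + 4*3) + 6) = 4 - √((4 + 12) + 6) = 4 - √(16 + 6) = 4 - √22 ≈ -0.69042)
o - 39*2 = (4 - √22) - 39*2 = (4 - √22) - 78 = -74 - √22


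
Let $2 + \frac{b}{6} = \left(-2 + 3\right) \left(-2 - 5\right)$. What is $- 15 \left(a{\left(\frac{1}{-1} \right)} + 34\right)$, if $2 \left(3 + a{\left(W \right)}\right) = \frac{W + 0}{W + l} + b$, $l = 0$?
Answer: $- \frac{135}{2} \approx -67.5$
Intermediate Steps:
$b = -54$ ($b = -12 + 6 \left(-2 + 3\right) \left(-2 - 5\right) = -12 + 6 \cdot 1 \left(-7\right) = -12 + 6 \left(-7\right) = -12 - 42 = -54$)
$a{\left(W \right)} = - \frac{59}{2}$ ($a{\left(W \right)} = -3 + \frac{\frac{W + 0}{W + 0} - 54}{2} = -3 + \frac{\frac{W}{W} - 54}{2} = -3 + \frac{1 - 54}{2} = -3 + \frac{1}{2} \left(-53\right) = -3 - \frac{53}{2} = - \frac{59}{2}$)
$- 15 \left(a{\left(\frac{1}{-1} \right)} + 34\right) = - 15 \left(- \frac{59}{2} + 34\right) = \left(-15\right) \frac{9}{2} = - \frac{135}{2}$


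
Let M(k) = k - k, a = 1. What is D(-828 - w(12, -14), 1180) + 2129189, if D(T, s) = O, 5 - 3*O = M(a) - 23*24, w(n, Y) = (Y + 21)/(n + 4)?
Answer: 6388124/3 ≈ 2.1294e+6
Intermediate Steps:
w(n, Y) = (21 + Y)/(4 + n)
M(k) = 0
O = 557/3 (O = 5/3 - (0 - 23*24)/3 = 5/3 - (0 - 552)/3 = 5/3 - 1/3*(-552) = 5/3 + 184 = 557/3 ≈ 185.67)
D(T, s) = 557/3
D(-828 - w(12, -14), 1180) + 2129189 = 557/3 + 2129189 = 6388124/3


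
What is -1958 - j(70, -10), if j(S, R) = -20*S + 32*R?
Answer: -238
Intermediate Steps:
-1958 - j(70, -10) = -1958 - (-20*70 + 32*(-10)) = -1958 - (-1400 - 320) = -1958 - 1*(-1720) = -1958 + 1720 = -238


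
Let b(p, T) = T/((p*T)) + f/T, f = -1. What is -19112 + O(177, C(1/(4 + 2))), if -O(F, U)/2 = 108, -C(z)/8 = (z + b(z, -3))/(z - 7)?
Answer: -19328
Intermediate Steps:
b(p, T) = 1/p - 1/T (b(p, T) = T/((p*T)) - 1/T = T/((T*p)) - 1/T = T*(1/(T*p)) - 1/T = 1/p - 1/T)
C(z) = -8*(z - (-3 - z)/(3*z))/(-7 + z) (C(z) = -8*(z + (-3 - z)/((-3)*z))/(z - 7) = -8*(z - (-3 - z)/(3*z))/(-7 + z))
O(F, U) = -216 (O(F, U) = -2*108 = -216)
-19112 + O(177, C(1/(4 + 2))) = -19112 - 216 = -19328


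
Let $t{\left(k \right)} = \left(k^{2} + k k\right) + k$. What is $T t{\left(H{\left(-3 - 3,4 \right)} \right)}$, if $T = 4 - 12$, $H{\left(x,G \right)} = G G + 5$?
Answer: $-7224$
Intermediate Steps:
$H{\left(x,G \right)} = 5 + G^{2}$ ($H{\left(x,G \right)} = G^{2} + 5 = 5 + G^{2}$)
$t{\left(k \right)} = k + 2 k^{2}$ ($t{\left(k \right)} = \left(k^{2} + k^{2}\right) + k = 2 k^{2} + k = k + 2 k^{2}$)
$T = -8$
$T t{\left(H{\left(-3 - 3,4 \right)} \right)} = - 8 \left(5 + 4^{2}\right) \left(1 + 2 \left(5 + 4^{2}\right)\right) = - 8 \left(5 + 16\right) \left(1 + 2 \left(5 + 16\right)\right) = - 8 \cdot 21 \left(1 + 2 \cdot 21\right) = - 8 \cdot 21 \left(1 + 42\right) = - 8 \cdot 21 \cdot 43 = \left(-8\right) 903 = -7224$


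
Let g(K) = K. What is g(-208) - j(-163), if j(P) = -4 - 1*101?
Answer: -103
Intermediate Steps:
j(P) = -105 (j(P) = -4 - 101 = -105)
g(-208) - j(-163) = -208 - 1*(-105) = -208 + 105 = -103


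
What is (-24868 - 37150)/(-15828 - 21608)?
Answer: 31009/18718 ≈ 1.6566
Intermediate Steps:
(-24868 - 37150)/(-15828 - 21608) = -62018/(-37436) = -62018*(-1/37436) = 31009/18718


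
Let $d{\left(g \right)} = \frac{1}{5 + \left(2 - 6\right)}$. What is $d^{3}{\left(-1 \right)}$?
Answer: $1$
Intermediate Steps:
$d{\left(g \right)} = 1$ ($d{\left(g \right)} = \frac{1}{5 + \left(2 - 6\right)} = \frac{1}{5 - 4} = 1^{-1} = 1$)
$d^{3}{\left(-1 \right)} = 1^{3} = 1$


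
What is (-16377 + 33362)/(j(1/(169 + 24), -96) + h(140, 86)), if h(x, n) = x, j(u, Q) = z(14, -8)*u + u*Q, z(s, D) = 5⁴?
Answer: 3278105/27549 ≈ 118.99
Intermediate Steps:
z(s, D) = 625
j(u, Q) = 625*u + Q*u (j(u, Q) = 625*u + u*Q = 625*u + Q*u)
(-16377 + 33362)/(j(1/(169 + 24), -96) + h(140, 86)) = (-16377 + 33362)/((625 - 96)/(169 + 24) + 140) = 16985/(529/193 + 140) = 16985/(27549/193) = 16985*(193/27549) = 3278105/27549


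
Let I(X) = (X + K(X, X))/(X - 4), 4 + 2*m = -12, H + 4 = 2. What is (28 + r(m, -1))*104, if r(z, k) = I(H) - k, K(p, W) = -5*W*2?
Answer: 2704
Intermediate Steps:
K(p, W) = -10*W
H = -2 (H = -4 + 2 = -2)
m = -8 (m = -2 + (½)*(-12) = -2 - 6 = -8)
I(X) = -9*X/(-4 + X) (I(X) = (X - 10*X)/(X - 4) = (-9*X)/(-4 + X) = -9*X/(-4 + X))
r(z, k) = -3 - k (r(z, k) = -9*(-2)/(-4 - 2) - k = -9*(-2)/(-6) - k = -9*(-2)*(-⅙) - k = -3 - k)
(28 + r(m, -1))*104 = (28 + (-3 - 1*(-1)))*104 = (28 + (-3 + 1))*104 = (28 - 2)*104 = 26*104 = 2704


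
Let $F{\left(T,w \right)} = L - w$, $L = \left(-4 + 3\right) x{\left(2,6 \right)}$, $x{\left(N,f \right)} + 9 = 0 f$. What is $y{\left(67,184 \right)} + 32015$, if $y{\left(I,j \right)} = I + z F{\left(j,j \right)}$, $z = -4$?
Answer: $32782$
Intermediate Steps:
$x{\left(N,f \right)} = -9$ ($x{\left(N,f \right)} = -9 + 0 f = -9 + 0 = -9$)
$L = 9$ ($L = \left(-4 + 3\right) \left(-9\right) = \left(-1\right) \left(-9\right) = 9$)
$F{\left(T,w \right)} = 9 - w$
$y{\left(I,j \right)} = -36 + I + 4 j$ ($y{\left(I,j \right)} = I - 4 \left(9 - j\right) = I + \left(-36 + 4 j\right) = -36 + I + 4 j$)
$y{\left(67,184 \right)} + 32015 = \left(-36 + 67 + 4 \cdot 184\right) + 32015 = \left(-36 + 67 + 736\right) + 32015 = 767 + 32015 = 32782$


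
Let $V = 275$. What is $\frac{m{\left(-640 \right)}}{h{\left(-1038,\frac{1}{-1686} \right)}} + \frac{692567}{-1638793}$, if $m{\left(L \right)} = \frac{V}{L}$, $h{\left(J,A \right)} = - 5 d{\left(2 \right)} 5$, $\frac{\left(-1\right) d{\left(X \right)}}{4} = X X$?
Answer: $- \frac{7109912803}{16781240320} \approx -0.42368$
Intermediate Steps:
$d{\left(X \right)} = - 4 X^{2}$ ($d{\left(X \right)} = - 4 X X = - 4 X^{2}$)
$h{\left(J,A \right)} = 400$ ($h{\left(J,A \right)} = - 5 \left(- 4 \cdot 2^{2}\right) 5 = - 5 \left(\left(-4\right) 4\right) 5 = \left(-5\right) \left(-16\right) 5 = 80 \cdot 5 = 400$)
$m{\left(L \right)} = \frac{275}{L}$
$\frac{m{\left(-640 \right)}}{h{\left(-1038,\frac{1}{-1686} \right)}} + \frac{692567}{-1638793} = \frac{275 \frac{1}{-640}}{400} + \frac{692567}{-1638793} = 275 \left(- \frac{1}{640}\right) \frac{1}{400} + 692567 \left(- \frac{1}{1638793}\right) = \left(- \frac{55}{128}\right) \frac{1}{400} - \frac{692567}{1638793} = - \frac{11}{10240} - \frac{692567}{1638793} = - \frac{7109912803}{16781240320}$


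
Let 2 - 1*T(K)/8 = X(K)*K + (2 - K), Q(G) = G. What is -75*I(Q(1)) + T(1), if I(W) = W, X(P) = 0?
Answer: -67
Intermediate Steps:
T(K) = 8*K (T(K) = 16 - 8*(0*K + (2 - K)) = 16 - 8*(0 + (2 - K)) = 16 - 8*(2 - K) = 16 + (-16 + 8*K) = 8*K)
-75*I(Q(1)) + T(1) = -75*1 + 8*1 = -75 + 8 = -67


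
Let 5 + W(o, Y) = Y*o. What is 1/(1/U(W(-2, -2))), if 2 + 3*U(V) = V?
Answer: -1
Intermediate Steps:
W(o, Y) = -5 + Y*o
U(V) = -⅔ + V/3
1/(1/U(W(-2, -2))) = 1/(1/(-⅔ + (-5 - 2*(-2))/3)) = 1/(1/(-⅔ + (-5 + 4)/3)) = 1/(1/(-⅔ + (⅓)*(-1))) = 1/(1/(-⅔ - ⅓)) = 1/(1/(-1)) = 1/(-1) = -1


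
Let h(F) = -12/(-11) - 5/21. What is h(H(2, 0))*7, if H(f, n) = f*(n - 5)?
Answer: 197/33 ≈ 5.9697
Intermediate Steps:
H(f, n) = f*(-5 + n)
h(F) = 197/231 (h(F) = -12*(-1/11) - 5*1/21 = 12/11 - 5/21 = 197/231)
h(H(2, 0))*7 = (197/231)*7 = 197/33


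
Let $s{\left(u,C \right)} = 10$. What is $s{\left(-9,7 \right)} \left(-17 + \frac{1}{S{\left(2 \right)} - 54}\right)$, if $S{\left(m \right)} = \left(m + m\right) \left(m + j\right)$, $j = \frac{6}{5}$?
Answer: $- \frac{17535}{103} \approx -170.24$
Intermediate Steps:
$j = \frac{6}{5}$ ($j = 6 \cdot \frac{1}{5} = \frac{6}{5} \approx 1.2$)
$S{\left(m \right)} = 2 m \left(\frac{6}{5} + m\right)$ ($S{\left(m \right)} = \left(m + m\right) \left(m + \frac{6}{5}\right) = 2 m \left(\frac{6}{5} + m\right)$)
$s{\left(-9,7 \right)} \left(-17 + \frac{1}{S{\left(2 \right)} - 54}\right) = 10 \left(-17 + \frac{1}{\frac{2}{5} \cdot 2 \left(6 + 5 \cdot 2\right) - 54}\right) = 10 \left(-17 + \frac{1}{\frac{2}{5} \cdot 2 \left(6 + 10\right) - 54}\right) = 10 \left(-17 + \frac{1}{\frac{2}{5} \cdot 2 \cdot 16 - 54}\right) = 10 \left(-17 + \frac{1}{\frac{64}{5} - 54}\right) = 10 \left(-17 + \frac{1}{- \frac{206}{5}}\right) = 10 \left(-17 - \frac{5}{206}\right) = 10 \left(- \frac{3507}{206}\right) = - \frac{17535}{103}$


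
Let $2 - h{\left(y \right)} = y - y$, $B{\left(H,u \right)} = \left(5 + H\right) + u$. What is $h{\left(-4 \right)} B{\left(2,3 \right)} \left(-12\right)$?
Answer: $-240$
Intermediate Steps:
$B{\left(H,u \right)} = 5 + H + u$
$h{\left(y \right)} = 2$ ($h{\left(y \right)} = 2 - \left(y - y\right) = 2 - 0 = 2 + 0 = 2$)
$h{\left(-4 \right)} B{\left(2,3 \right)} \left(-12\right) = 2 \left(5 + 2 + 3\right) \left(-12\right) = 2 \cdot 10 \left(-12\right) = 20 \left(-12\right) = -240$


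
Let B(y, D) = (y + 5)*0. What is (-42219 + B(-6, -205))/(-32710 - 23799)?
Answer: 42219/56509 ≈ 0.74712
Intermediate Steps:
B(y, D) = 0 (B(y, D) = (5 + y)*0 = 0)
(-42219 + B(-6, -205))/(-32710 - 23799) = (-42219 + 0)/(-32710 - 23799) = -42219/(-56509) = -42219*(-1/56509) = 42219/56509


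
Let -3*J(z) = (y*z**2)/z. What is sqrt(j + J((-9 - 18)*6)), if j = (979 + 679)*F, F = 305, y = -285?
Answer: 10*sqrt(4903) ≈ 700.21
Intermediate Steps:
J(z) = 95*z (J(z) = -(-285*z**2)/(3*z) = -(-95)*z = 95*z)
j = 505690 (j = (979 + 679)*305 = 1658*305 = 505690)
sqrt(j + J((-9 - 18)*6)) = sqrt(505690 + 95*((-9 - 18)*6)) = sqrt(505690 + 95*(-27*6)) = sqrt(505690 + 95*(-162)) = sqrt(505690 - 15390) = sqrt(490300) = 10*sqrt(4903)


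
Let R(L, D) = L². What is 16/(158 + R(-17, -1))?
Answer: 16/447 ≈ 0.035794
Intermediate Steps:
16/(158 + R(-17, -1)) = 16/(158 + (-17)²) = 16/(158 + 289) = 16/447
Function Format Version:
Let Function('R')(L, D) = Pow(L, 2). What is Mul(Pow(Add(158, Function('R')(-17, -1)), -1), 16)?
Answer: Rational(16, 447) ≈ 0.035794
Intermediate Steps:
Mul(Pow(Add(158, Function('R')(-17, -1)), -1), 16) = Mul(Pow(Add(158, Pow(-17, 2)), -1), 16) = Mul(Pow(Add(158, 289), -1), 16) = Mul(Pow(447, -1), 16) = Mul(Rational(1, 447), 16) = Rational(16, 447)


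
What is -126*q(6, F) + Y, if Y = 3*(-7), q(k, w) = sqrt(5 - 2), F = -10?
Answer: -21 - 126*sqrt(3) ≈ -239.24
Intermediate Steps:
q(k, w) = sqrt(3)
Y = -21
-126*q(6, F) + Y = -126*sqrt(3) - 21 = -21 - 126*sqrt(3)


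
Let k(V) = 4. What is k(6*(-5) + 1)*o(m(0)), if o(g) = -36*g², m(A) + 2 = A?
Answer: -576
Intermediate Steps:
m(A) = -2 + A
k(6*(-5) + 1)*o(m(0)) = 4*(-36*(-2 + 0)²) = 4*(-36*(-2)²) = 4*(-36*4) = 4*(-144) = -576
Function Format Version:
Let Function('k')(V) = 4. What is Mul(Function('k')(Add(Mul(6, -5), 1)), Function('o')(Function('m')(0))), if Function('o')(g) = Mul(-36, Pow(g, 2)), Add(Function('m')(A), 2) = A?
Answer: -576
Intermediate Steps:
Function('m')(A) = Add(-2, A)
Mul(Function('k')(Add(Mul(6, -5), 1)), Function('o')(Function('m')(0))) = Mul(4, Mul(-36, Pow(Add(-2, 0), 2))) = Mul(4, Mul(-36, Pow(-2, 2))) = Mul(4, Mul(-36, 4)) = Mul(4, -144) = -576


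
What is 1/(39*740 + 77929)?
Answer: 1/106789 ≈ 9.3643e-6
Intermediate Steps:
1/(39*740 + 77929) = 1/(28860 + 77929) = 1/106789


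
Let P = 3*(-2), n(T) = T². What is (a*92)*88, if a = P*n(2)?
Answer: -194304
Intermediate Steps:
P = -6
a = -24 (a = -6*2² = -6*4 = -24)
(a*92)*88 = -24*92*88 = -2208*88 = -194304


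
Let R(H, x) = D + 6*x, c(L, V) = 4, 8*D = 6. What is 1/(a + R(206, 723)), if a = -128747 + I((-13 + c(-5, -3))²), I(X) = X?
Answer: -4/497309 ≈ -8.0433e-6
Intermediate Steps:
D = ¾ (D = (⅛)*6 = ¾ ≈ 0.75000)
R(H, x) = ¾ + 6*x
a = -128666 (a = -128747 + (-13 + 4)² = -128747 + (-9)² = -128747 + 81 = -128666)
1/(a + R(206, 723)) = 1/(-128666 + (¾ + 6*723)) = 1/(-128666 + (¾ + 4338)) = 1/(-128666 + 17355/4) = 1/(-497309/4) = -4/497309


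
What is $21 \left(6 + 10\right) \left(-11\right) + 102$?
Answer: $-3594$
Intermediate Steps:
$21 \left(6 + 10\right) \left(-11\right) + 102 = 21 \cdot 16 \left(-11\right) + 102 = 21 \left(-176\right) + 102 = -3696 + 102 = -3594$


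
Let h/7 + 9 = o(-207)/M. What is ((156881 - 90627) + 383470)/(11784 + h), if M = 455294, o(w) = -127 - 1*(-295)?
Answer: 4875158068/127059575 ≈ 38.369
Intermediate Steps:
o(w) = 168 (o(w) = -127 + 295 = 168)
h = -2048739/32521 (h = -63 + 7*(168/455294) = -63 + 7*(168*(1/455294)) = -63 + 7*(12/32521) = -63 + 84/32521 = -2048739/32521 ≈ -62.997)
((156881 - 90627) + 383470)/(11784 + h) = ((156881 - 90627) + 383470)/(11784 - 2048739/32521) = (66254 + 383470)/(381178725/32521) = 449724*(32521/381178725) = 4875158068/127059575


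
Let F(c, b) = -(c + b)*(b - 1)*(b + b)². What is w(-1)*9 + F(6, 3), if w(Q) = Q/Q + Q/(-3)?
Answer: -636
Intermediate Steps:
F(c, b) = -4*b²*(-1 + b)*(b + c) (F(c, b) = -(b + c)*(-1 + b)*(2*b)² = -(-1 + b)*(b + c)*4*b² = -4*b²*(-1 + b)*(b + c))
w(Q) = 1 - Q/3 (w(Q) = 1 + Q*(-⅓) = 1 - Q/3)
w(-1)*9 + F(6, 3) = (1 - ⅓*(-1))*9 + 4*3²*(3 + 6 - 1*3² - 1*3*6) = (1 + ⅓)*9 + 4*9*(3 + 6 - 1*9 - 18) = (4/3)*9 + 4*9*(3 + 6 - 9 - 18) = 12 + 4*9*(-18) = 12 - 648 = -636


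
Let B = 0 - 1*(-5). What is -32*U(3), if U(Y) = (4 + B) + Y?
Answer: -384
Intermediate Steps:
B = 5 (B = 0 + 5 = 5)
U(Y) = 9 + Y (U(Y) = (4 + 5) + Y = 9 + Y)
-32*U(3) = -32*(9 + 3) = -32*12 = -384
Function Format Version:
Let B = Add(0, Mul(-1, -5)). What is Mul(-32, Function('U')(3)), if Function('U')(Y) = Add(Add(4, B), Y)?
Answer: -384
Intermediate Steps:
B = 5 (B = Add(0, 5) = 5)
Function('U')(Y) = Add(9, Y) (Function('U')(Y) = Add(Add(4, 5), Y) = Add(9, Y))
Mul(-32, Function('U')(3)) = Mul(-32, Add(9, 3)) = Mul(-32, 12) = -384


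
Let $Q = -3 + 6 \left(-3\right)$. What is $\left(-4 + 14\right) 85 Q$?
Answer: $-17850$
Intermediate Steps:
$Q = -21$ ($Q = -3 - 18 = -21$)
$\left(-4 + 14\right) 85 Q = \left(-4 + 14\right) 85 \left(-21\right) = 10 \cdot 85 \left(-21\right) = 850 \left(-21\right) = -17850$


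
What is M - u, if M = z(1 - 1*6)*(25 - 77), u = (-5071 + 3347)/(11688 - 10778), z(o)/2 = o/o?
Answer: -46458/455 ≈ -102.11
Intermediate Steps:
z(o) = 2 (z(o) = 2*(o/o) = 2*1 = 2)
u = -862/455 (u = -1724/910 = -1724*1/910 = -862/455 ≈ -1.8945)
M = -104 (M = 2*(25 - 77) = 2*(-52) = -104)
M - u = -104 - 1*(-862/455) = -104 + 862/455 = -46458/455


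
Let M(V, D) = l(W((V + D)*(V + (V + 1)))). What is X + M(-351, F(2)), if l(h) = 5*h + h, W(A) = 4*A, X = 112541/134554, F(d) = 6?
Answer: 780989203661/134554 ≈ 5.8043e+6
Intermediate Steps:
X = 112541/134554 (X = 112541*(1/134554) = 112541/134554 ≈ 0.83640)
l(h) = 6*h
M(V, D) = 24*(1 + 2*V)*(D + V) (M(V, D) = 6*(4*((V + D)*(V + (V + 1)))) = 6*(4*((D + V)*(V + (1 + V)))) = 6*(4*((D + V)*(1 + 2*V))) = 6*(4*((1 + 2*V)*(D + V))) = 6*(4*(1 + 2*V)*(D + V)) = 24*(1 + 2*V)*(D + V))
X + M(-351, F(2)) = 112541/134554 + (24*6 + 24*(-351) + 48*(-351)**2 + 48*6*(-351)) = 112541/134554 + (144 - 8424 + 48*123201 - 101088) = 112541/134554 + (144 - 8424 + 5913648 - 101088) = 112541/134554 + 5804280 = 780989203661/134554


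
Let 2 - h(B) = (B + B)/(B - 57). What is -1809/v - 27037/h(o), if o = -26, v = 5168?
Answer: -305199083/15504 ≈ -19685.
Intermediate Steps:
h(B) = 2 - 2*B/(-57 + B) (h(B) = 2 - (B + B)/(B - 57) = 2 - 2*B/(-57 + B))
-1809/v - 27037/h(o) = -1809/5168 - 27037/((-114/(-57 - 26))) = -1809*1/5168 - 27037/((-114/(-83))) = -1809/5168 - 27037/((-114*(-1/83))) = -1809/5168 - 27037/114/83 = -1809/5168 - 27037*83/114 = -1809/5168 - 118109/6 = -305199083/15504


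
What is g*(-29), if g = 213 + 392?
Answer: -17545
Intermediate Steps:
g = 605
g*(-29) = 605*(-29) = -17545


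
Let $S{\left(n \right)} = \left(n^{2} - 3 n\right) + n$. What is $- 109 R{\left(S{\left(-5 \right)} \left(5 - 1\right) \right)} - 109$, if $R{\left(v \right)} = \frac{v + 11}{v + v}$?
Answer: $- \frac{46979}{280} \approx -167.78$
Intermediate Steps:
$S{\left(n \right)} = n^{2} - 2 n$
$R{\left(v \right)} = \frac{11 + v}{2 v}$
$- 109 R{\left(S{\left(-5 \right)} \left(5 - 1\right) \right)} - 109 = - 109 \frac{11 + - 5 \left(-2 - 5\right) \left(5 - 1\right)}{2 - 5 \left(-2 - 5\right) \left(5 - 1\right)} - 109 = - 109 \frac{11 + \left(-5\right) \left(-7\right) 4}{2 \left(-5\right) \left(-7\right) 4} - 109 = - 109 \frac{11 + 35 \cdot 4}{2 \cdot 35 \cdot 4} - 109 = - 109 \frac{11 + 140}{2 \cdot 140} - 109 = - 109 \cdot \frac{1}{2} \cdot \frac{1}{140} \cdot 151 - 109 = \left(-109\right) \frac{151}{280} - 109 = - \frac{16459}{280} - 109 = - \frac{46979}{280}$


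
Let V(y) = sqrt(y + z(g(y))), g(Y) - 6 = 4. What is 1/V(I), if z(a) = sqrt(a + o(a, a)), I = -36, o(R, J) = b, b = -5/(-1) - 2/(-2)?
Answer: -I*sqrt(2)/8 ≈ -0.17678*I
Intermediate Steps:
g(Y) = 10 (g(Y) = 6 + 4 = 10)
b = 6 (b = -5*(-1) - 2*(-1/2) = 5 + 1 = 6)
o(R, J) = 6
z(a) = sqrt(6 + a) (z(a) = sqrt(a + 6) = sqrt(6 + a))
V(y) = sqrt(4 + y) (V(y) = sqrt(y + sqrt(6 + 10)) = sqrt(y + sqrt(16)) = sqrt(y + 4) = sqrt(4 + y))
1/V(I) = 1/(sqrt(4 - 36)) = 1/(sqrt(-32)) = 1/(4*I*sqrt(2)) = -I*sqrt(2)/8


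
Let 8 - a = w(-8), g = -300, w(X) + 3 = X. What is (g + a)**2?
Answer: 78961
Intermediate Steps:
w(X) = -3 + X
a = 19 (a = 8 - (-3 - 8) = 8 - 1*(-11) = 8 + 11 = 19)
(g + a)**2 = (-300 + 19)**2 = (-281)**2 = 78961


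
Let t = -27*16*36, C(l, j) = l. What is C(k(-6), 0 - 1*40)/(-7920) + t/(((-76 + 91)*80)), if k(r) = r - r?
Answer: -324/25 ≈ -12.960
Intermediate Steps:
k(r) = 0
t = -15552 (t = -432*36 = -15552)
C(k(-6), 0 - 1*40)/(-7920) + t/(((-76 + 91)*80)) = 0/(-7920) - 15552*1/(80*(-76 + 91)) = 0*(-1/7920) - 15552/(15*80) = 0 - 15552/1200 = 0 - 15552*1/1200 = 0 - 324/25 = -324/25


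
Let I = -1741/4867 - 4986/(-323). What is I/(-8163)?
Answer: -23704519/12832570683 ≈ -0.0018472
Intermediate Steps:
I = 23704519/1572041 (I = -1741*1/4867 - 4986*(-1/323) = -1741/4867 + 4986/323 = 23704519/1572041 ≈ 15.079)
I/(-8163) = (23704519/1572041)/(-8163) = (23704519/1572041)*(-1/8163) = -23704519/12832570683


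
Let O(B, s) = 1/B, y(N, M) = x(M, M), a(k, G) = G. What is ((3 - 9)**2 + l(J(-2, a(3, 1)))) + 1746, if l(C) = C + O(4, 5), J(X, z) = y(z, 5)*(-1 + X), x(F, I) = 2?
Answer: 7105/4 ≈ 1776.3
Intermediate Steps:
y(N, M) = 2
J(X, z) = -2 + 2*X (J(X, z) = 2*(-1 + X) = -2 + 2*X)
l(C) = 1/4 + C (l(C) = C + 1/4 = 1/4 + C)
((3 - 9)**2 + l(J(-2, a(3, 1)))) + 1746 = ((3 - 9)**2 + (1/4 + (-2 + 2*(-2)))) + 1746 = ((-6)**2 + (1/4 + (-2 - 4))) + 1746 = (36 + (1/4 - 6)) + 1746 = (36 - 23/4) + 1746 = 121/4 + 1746 = 7105/4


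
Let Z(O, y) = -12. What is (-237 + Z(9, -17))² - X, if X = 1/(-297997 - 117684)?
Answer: 25772637682/415681 ≈ 62001.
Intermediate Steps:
X = -1/415681 (X = 1/(-415681) = -1/415681 ≈ -2.4057e-6)
(-237 + Z(9, -17))² - X = (-237 - 12)² - 1*(-1/415681) = (-249)² + 1/415681 = 62001 + 1/415681 = 25772637682/415681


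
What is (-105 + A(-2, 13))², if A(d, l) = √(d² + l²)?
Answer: (105 - √173)² ≈ 8435.9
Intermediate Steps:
(-105 + A(-2, 13))² = (-105 + √((-2)² + 13²))² = (-105 + √(4 + 169))² = (-105 + √173)²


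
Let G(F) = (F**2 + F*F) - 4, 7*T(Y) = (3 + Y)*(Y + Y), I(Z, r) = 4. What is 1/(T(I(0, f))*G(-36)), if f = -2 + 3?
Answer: 1/20704 ≈ 4.8300e-5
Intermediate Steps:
f = 1
T(Y) = 2*Y*(3 + Y)/7 (T(Y) = ((3 + Y)*(Y + Y))/7 = ((3 + Y)*(2*Y))/7 = (2*Y*(3 + Y))/7 = 2*Y*(3 + Y)/7)
G(F) = -4 + 2*F**2 (G(F) = (F**2 + F**2) - 4 = 2*F**2 - 4 = -4 + 2*F**2)
1/(T(I(0, f))*G(-36)) = 1/(((2/7)*4*(3 + 4))*(-4 + 2*(-36)**2)) = 1/(((2/7)*4*7)*(-4 + 2*1296)) = 1/(8*(-4 + 2592)) = 1/(8*2588) = 1/20704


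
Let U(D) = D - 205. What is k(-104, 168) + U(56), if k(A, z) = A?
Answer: -253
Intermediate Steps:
U(D) = -205 + D
k(-104, 168) + U(56) = -104 + (-205 + 56) = -104 - 149 = -253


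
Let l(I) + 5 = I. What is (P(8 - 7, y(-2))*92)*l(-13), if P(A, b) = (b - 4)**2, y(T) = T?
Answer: -59616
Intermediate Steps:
l(I) = -5 + I
P(A, b) = (-4 + b)**2
(P(8 - 7, y(-2))*92)*l(-13) = ((-4 - 2)**2*92)*(-5 - 13) = ((-6)**2*92)*(-18) = (36*92)*(-18) = 3312*(-18) = -59616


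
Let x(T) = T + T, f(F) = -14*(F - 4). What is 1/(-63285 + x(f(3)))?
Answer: -1/63257 ≈ -1.5809e-5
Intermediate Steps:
f(F) = 56 - 14*F (f(F) = -14*(-4 + F) = 56 - 14*F)
x(T) = 2*T
1/(-63285 + x(f(3))) = 1/(-63285 + 2*(56 - 14*3)) = 1/(-63285 + 2*(56 - 42)) = 1/(-63285 + 2*14) = 1/(-63285 + 28) = 1/(-63257) = -1/63257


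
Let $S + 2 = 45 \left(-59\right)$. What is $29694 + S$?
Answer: $27037$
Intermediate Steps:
$S = -2657$ ($S = -2 + 45 \left(-59\right) = -2 - 2655 = -2657$)
$29694 + S = 29694 - 2657 = 27037$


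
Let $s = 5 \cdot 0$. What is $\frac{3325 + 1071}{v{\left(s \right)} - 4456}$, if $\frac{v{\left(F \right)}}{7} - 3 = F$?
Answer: $- \frac{4396}{4435} \approx -0.99121$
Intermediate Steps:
$s = 0$
$v{\left(F \right)} = 21 + 7 F$
$\frac{3325 + 1071}{v{\left(s \right)} - 4456} = \frac{3325 + 1071}{\left(21 + 7 \cdot 0\right) - 4456} = \frac{4396}{\left(21 + 0\right) - 4456} = \frac{4396}{21 - 4456} = \frac{4396}{-4435} = 4396 \left(- \frac{1}{4435}\right) = - \frac{4396}{4435}$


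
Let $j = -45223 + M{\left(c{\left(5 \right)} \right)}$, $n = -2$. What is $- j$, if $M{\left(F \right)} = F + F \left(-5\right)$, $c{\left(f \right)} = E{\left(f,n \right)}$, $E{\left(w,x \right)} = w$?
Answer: $45243$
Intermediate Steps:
$c{\left(f \right)} = f$
$M{\left(F \right)} = - 4 F$ ($M{\left(F \right)} = F - 5 F = - 4 F$)
$j = -45243$ ($j = -45223 - 20 = -45243$)
$- j = \left(-1\right) \left(-45243\right) = 45243$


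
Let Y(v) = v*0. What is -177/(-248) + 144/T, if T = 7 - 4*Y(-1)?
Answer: 36951/1736 ≈ 21.285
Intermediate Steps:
Y(v) = 0
T = 7 (T = 7 - 4*0 = 7 + 0 = 7)
-177/(-248) + 144/T = -177/(-248) + 144/7 = -177*(-1/248) + 144*(⅐) = 177/248 + 144/7 = 36951/1736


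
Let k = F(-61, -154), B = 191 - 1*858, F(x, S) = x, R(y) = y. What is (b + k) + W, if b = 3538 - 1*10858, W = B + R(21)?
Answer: -8027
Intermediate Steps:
B = -667 (B = 191 - 858 = -667)
W = -646 (W = -667 + 21 = -646)
k = -61
b = -7320 (b = 3538 - 10858 = -7320)
(b + k) + W = (-7320 - 61) - 646 = -7381 - 646 = -8027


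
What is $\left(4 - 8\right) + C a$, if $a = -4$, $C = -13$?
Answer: $48$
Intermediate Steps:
$\left(4 - 8\right) + C a = \left(4 - 8\right) - -52 = \left(4 - 8\right) + 52 = -4 + 52 = 48$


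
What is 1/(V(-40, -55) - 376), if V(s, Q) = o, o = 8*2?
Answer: -1/360 ≈ -0.0027778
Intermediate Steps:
o = 16
V(s, Q) = 16
1/(V(-40, -55) - 376) = 1/(16 - 376) = 1/(-360) = -1/360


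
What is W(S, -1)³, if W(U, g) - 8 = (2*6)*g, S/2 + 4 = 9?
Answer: -64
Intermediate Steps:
S = 10 (S = -8 + 2*9 = -8 + 18 = 10)
W(U, g) = 8 + 12*g (W(U, g) = 8 + (2*6)*g = 8 + 12*g)
W(S, -1)³ = (8 + 12*(-1))³ = (8 - 12)³ = (-4)³ = -64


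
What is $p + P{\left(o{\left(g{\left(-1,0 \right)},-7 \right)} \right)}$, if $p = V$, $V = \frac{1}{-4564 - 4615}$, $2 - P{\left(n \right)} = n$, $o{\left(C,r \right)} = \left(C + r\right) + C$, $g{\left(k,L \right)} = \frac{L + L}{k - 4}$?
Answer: $\frac{82610}{9179} \approx 8.9999$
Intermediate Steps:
$g{\left(k,L \right)} = \frac{2 L}{-4 + k}$
$o{\left(C,r \right)} = r + 2 C$
$P{\left(n \right)} = 2 - n$
$V = - \frac{1}{9179}$ ($V = \frac{1}{-4564 - 4615} = \frac{1}{-9179} = - \frac{1}{9179} \approx -0.00010894$)
$p = - \frac{1}{9179} \approx -0.00010894$
$p + P{\left(o{\left(g{\left(-1,0 \right)},-7 \right)} \right)} = - \frac{1}{9179} + \left(2 - \left(-7 + 2 \cdot 2 \cdot 0 \frac{1}{-4 - 1}\right)\right) = - \frac{1}{9179} + \left(2 - \left(-7 + 2 \cdot 2 \cdot 0 \frac{1}{-5}\right)\right) = - \frac{1}{9179} + \left(2 - \left(-7 + 2 \cdot 2 \cdot 0 \left(- \frac{1}{5}\right)\right)\right) = - \frac{1}{9179} + \left(2 - \left(-7 + 2 \cdot 0\right)\right) = - \frac{1}{9179} + \left(2 - \left(-7 + 0\right)\right) = - \frac{1}{9179} + \left(2 - -7\right) = - \frac{1}{9179} + \left(2 + 7\right) = - \frac{1}{9179} + 9 = \frac{82610}{9179}$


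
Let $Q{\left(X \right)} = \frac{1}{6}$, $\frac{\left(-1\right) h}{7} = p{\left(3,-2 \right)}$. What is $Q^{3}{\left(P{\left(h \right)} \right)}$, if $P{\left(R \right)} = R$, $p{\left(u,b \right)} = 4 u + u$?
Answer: $\frac{1}{216} \approx 0.0046296$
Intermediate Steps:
$p{\left(u,b \right)} = 5 u$
$h = -105$ ($h = - 7 \cdot 5 \cdot 3 = \left(-7\right) 15 = -105$)
$Q{\left(X \right)} = \frac{1}{6}$
$Q^{3}{\left(P{\left(h \right)} \right)} = \left(\frac{1}{6}\right)^{3} = \frac{1}{216}$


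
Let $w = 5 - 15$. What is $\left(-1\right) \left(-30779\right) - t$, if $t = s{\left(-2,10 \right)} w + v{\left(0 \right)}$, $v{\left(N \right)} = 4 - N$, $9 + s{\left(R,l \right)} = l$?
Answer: $30785$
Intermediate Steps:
$s{\left(R,l \right)} = -9 + l$
$w = -10$ ($w = 5 - 15 = -10$)
$t = -6$ ($t = \left(-9 + 10\right) \left(-10\right) + \left(4 - 0\right) = 1 \left(-10\right) + \left(4 + 0\right) = -10 + 4 = -6$)
$\left(-1\right) \left(-30779\right) - t = \left(-1\right) \left(-30779\right) - -6 = 30779 + 6 = 30785$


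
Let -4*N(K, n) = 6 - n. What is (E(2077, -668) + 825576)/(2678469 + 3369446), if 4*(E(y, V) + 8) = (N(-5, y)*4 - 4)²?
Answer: 7574761/24191660 ≈ 0.31311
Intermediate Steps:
N(K, n) = -3/2 + n/4 (N(K, n) = -(6 - n)/4 = -3/2 + n/4)
E(y, V) = -8 + (-10 + y)²/4 (E(y, V) = -8 + ((-3/2 + y/4)*4 - 4)²/4 = -8 + ((-6 + y) - 4)²/4 = -8 + (-10 + y)²/4)
(E(2077, -668) + 825576)/(2678469 + 3369446) = ((-8 + (-10 + 2077)²/4) + 825576)/(2678469 + 3369446) = ((-8 + (¼)*2067²) + 825576)/6047915 = ((-8 + (¼)*4272489) + 825576)*(1/6047915) = ((-8 + 4272489/4) + 825576)*(1/6047915) = (4272457/4 + 825576)*(1/6047915) = (7574761/4)*(1/6047915) = 7574761/24191660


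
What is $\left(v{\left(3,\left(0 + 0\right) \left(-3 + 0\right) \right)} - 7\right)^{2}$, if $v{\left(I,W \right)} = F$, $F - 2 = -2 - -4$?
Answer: $9$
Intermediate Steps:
$F = 4$ ($F = 2 - -2 = 2 + \left(-2 + 4\right) = 2 + 2 = 4$)
$v{\left(I,W \right)} = 4$
$\left(v{\left(3,\left(0 + 0\right) \left(-3 + 0\right) \right)} - 7\right)^{2} = \left(4 - 7\right)^{2} = \left(-3\right)^{2} = 9$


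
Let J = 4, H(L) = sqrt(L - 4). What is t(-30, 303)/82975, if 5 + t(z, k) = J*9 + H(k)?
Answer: 31/82975 + sqrt(299)/82975 ≈ 0.00058200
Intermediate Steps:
H(L) = sqrt(-4 + L)
t(z, k) = 31 + sqrt(-4 + k) (t(z, k) = -5 + (4*9 + sqrt(-4 + k)) = -5 + (36 + sqrt(-4 + k)) = 31 + sqrt(-4 + k))
t(-30, 303)/82975 = (31 + sqrt(-4 + 303))/82975 = (31 + sqrt(299))*(1/82975) = 31/82975 + sqrt(299)/82975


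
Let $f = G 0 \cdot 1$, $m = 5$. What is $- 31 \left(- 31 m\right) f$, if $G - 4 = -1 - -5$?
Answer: $0$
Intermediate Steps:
$G = 8$ ($G = 4 - -4 = 4 + \left(-1 + 5\right) = 4 + 4 = 8$)
$f = 0$ ($f = 8 \cdot 0 \cdot 1 = 0 \cdot 1 = 0$)
$- 31 \left(- 31 m\right) f = - 31 \left(\left(-31\right) 5\right) 0 = \left(-31\right) \left(-155\right) 0 = 4805 \cdot 0 = 0$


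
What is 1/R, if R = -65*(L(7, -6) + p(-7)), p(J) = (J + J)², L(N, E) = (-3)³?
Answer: -1/10985 ≈ -9.1033e-5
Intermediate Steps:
L(N, E) = -27
p(J) = 4*J² (p(J) = (2*J)² = 4*J²)
R = -10985 (R = -65*(-27 + 4*(-7)²) = -65*(-27 + 4*49) = -65*(-27 + 196) = -65*169 = -10985)
1/R = 1/(-10985) = -1/10985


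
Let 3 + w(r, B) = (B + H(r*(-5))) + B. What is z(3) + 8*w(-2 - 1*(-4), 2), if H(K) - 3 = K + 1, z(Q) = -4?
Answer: -44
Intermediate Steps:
H(K) = 4 + K (H(K) = 3 + (K + 1) = 3 + (1 + K) = 4 + K)
w(r, B) = 1 - 5*r + 2*B (w(r, B) = -3 + ((B + (4 + r*(-5))) + B) = -3 + ((B + (4 - 5*r)) + B) = -3 + ((4 + B - 5*r) + B) = -3 + (4 - 5*r + 2*B) = 1 - 5*r + 2*B)
z(3) + 8*w(-2 - 1*(-4), 2) = -4 + 8*(1 - 5*(-2 - 1*(-4)) + 2*2) = -4 + 8*(1 - 5*(-2 + 4) + 4) = -4 + 8*(1 - 5*2 + 4) = -4 + 8*(1 - 10 + 4) = -4 + 8*(-5) = -4 - 40 = -44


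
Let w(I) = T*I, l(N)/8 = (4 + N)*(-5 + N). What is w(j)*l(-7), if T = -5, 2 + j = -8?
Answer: 14400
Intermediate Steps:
j = -10 (j = -2 - 8 = -10)
l(N) = 8*(-5 + N)*(4 + N) (l(N) = 8*((4 + N)*(-5 + N)) = 8*((-5 + N)*(4 + N)) = 8*(-5 + N)*(4 + N))
w(I) = -5*I
w(j)*l(-7) = (-5*(-10))*(-160 - 8*(-7) + 8*(-7)**2) = 50*(-160 + 56 + 8*49) = 50*(-160 + 56 + 392) = 50*288 = 14400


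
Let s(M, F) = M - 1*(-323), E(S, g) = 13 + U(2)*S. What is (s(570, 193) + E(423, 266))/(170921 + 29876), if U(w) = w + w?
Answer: 2598/200797 ≈ 0.012938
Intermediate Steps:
U(w) = 2*w
E(S, g) = 13 + 4*S (E(S, g) = 13 + (2*2)*S = 13 + 4*S)
s(M, F) = 323 + M (s(M, F) = M + 323 = 323 + M)
(s(570, 193) + E(423, 266))/(170921 + 29876) = ((323 + 570) + (13 + 4*423))/(170921 + 29876) = (893 + (13 + 1692))/200797 = (893 + 1705)*(1/200797) = 2598*(1/200797) = 2598/200797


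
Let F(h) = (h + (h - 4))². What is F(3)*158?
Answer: 632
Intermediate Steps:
F(h) = (-4 + 2*h)² (F(h) = (h + (-4 + h))² = (-4 + 2*h)²)
F(3)*158 = (4*(-2 + 3)²)*158 = (4*1²)*158 = (4*1)*158 = 4*158 = 632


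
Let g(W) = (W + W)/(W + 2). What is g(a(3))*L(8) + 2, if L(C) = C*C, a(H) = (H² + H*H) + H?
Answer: 2734/23 ≈ 118.87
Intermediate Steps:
a(H) = H + 2*H² (a(H) = (H² + H²) + H = 2*H² + H = H + 2*H²)
g(W) = 2*W/(2 + W) (g(W) = (2*W)/(2 + W) = 2*W/(2 + W))
L(C) = C²
g(a(3))*L(8) + 2 = (2*(3*(1 + 2*3))/(2 + 3*(1 + 2*3)))*8² + 2 = (2*(3*(1 + 6))/(2 + 3*(1 + 6)))*64 + 2 = (2*(3*7)/(2 + 3*7))*64 + 2 = (2*21/(2 + 21))*64 + 2 = (2*21/23)*64 + 2 = (2*21*(1/23))*64 + 2 = (42/23)*64 + 2 = 2688/23 + 2 = 2734/23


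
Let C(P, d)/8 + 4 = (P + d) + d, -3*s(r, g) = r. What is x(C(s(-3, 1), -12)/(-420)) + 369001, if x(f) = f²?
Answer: 452026549/1225 ≈ 3.6900e+5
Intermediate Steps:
s(r, g) = -r/3
C(P, d) = -32 + 8*P + 16*d (C(P, d) = -32 + 8*((P + d) + d) = -32 + 8*(P + 2*d) = -32 + (8*P + 16*d) = -32 + 8*P + 16*d)
x(C(s(-3, 1), -12)/(-420)) + 369001 = ((-32 + 8*(-⅓*(-3)) + 16*(-12))/(-420))² + 369001 = ((-32 + 8*1 - 192)*(-1/420))² + 369001 = ((-32 + 8 - 192)*(-1/420))² + 369001 = (-216*(-1/420))² + 369001 = (18/35)² + 369001 = 324/1225 + 369001 = 452026549/1225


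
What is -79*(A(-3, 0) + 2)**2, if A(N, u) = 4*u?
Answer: -316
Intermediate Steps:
-79*(A(-3, 0) + 2)**2 = -79*(4*0 + 2)**2 = -79*(0 + 2)**2 = -79*2**2 = -79*4 = -316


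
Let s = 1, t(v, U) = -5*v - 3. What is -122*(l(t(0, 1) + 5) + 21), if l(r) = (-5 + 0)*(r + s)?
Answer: -732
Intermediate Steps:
t(v, U) = -3 - 5*v
l(r) = -5 - 5*r (l(r) = (-5 + 0)*(r + 1) = -5*(1 + r) = -5 - 5*r)
-122*(l(t(0, 1) + 5) + 21) = -122*((-5 - 5*((-3 - 5*0) + 5)) + 21) = -122*((-5 - 5*((-3 + 0) + 5)) + 21) = -122*((-5 - 5*(-3 + 5)) + 21) = -122*((-5 - 5*2) + 21) = -122*((-5 - 10) + 21) = -122*(-15 + 21) = -122*6 = -732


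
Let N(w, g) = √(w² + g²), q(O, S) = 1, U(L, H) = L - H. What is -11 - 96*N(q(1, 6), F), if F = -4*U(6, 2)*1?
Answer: -11 - 96*√257 ≈ -1550.0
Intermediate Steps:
F = -16 (F = -4*(6 - 1*2)*1 = -4*(6 - 2)*1 = -4*4*1 = -16*1 = -16)
N(w, g) = √(g² + w²)
-11 - 96*N(q(1, 6), F) = -11 - 96*√((-16)² + 1²) = -11 - 96*√(256 + 1) = -11 - 96*√257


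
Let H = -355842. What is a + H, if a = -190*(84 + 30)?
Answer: -377502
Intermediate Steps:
a = -21660 (a = -190*114 = -21660)
a + H = -21660 - 355842 = -377502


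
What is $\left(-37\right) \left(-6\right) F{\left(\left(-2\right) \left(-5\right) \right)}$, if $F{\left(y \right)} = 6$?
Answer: $1332$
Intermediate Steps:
$\left(-37\right) \left(-6\right) F{\left(\left(-2\right) \left(-5\right) \right)} = \left(-37\right) \left(-6\right) 6 = 222 \cdot 6 = 1332$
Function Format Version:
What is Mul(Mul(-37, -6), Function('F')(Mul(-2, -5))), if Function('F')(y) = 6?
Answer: 1332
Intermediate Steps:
Mul(Mul(-37, -6), Function('F')(Mul(-2, -5))) = Mul(Mul(-37, -6), 6) = Mul(222, 6) = 1332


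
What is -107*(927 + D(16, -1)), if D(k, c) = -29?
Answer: -96086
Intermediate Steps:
-107*(927 + D(16, -1)) = -107*(927 - 29) = -107*898 = -96086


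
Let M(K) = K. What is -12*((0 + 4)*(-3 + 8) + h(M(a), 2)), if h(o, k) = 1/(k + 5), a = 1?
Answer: -1692/7 ≈ -241.71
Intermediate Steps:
h(o, k) = 1/(5 + k)
-12*((0 + 4)*(-3 + 8) + h(M(a), 2)) = -12*((0 + 4)*(-3 + 8) + 1/(5 + 2)) = -12*(4*5 + 1/7) = -12*(20 + ⅐) = -12*141/7 = -1692/7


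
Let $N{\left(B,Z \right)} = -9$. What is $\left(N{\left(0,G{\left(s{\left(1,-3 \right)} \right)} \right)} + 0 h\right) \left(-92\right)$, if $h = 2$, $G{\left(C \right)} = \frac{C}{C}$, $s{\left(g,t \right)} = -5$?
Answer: $828$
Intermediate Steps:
$G{\left(C \right)} = 1$
$\left(N{\left(0,G{\left(s{\left(1,-3 \right)} \right)} \right)} + 0 h\right) \left(-92\right) = \left(-9 + 0 \cdot 2\right) \left(-92\right) = \left(-9 + 0\right) \left(-92\right) = \left(-9\right) \left(-92\right) = 828$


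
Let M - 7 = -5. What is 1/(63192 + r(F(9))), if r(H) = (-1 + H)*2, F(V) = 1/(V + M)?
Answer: 11/695092 ≈ 1.5825e-5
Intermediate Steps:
M = 2 (M = 7 - 5 = 2)
F(V) = 1/(2 + V) (F(V) = 1/(V + 2) = 1/(2 + V))
r(H) = -2 + 2*H
1/(63192 + r(F(9))) = 1/(63192 + (-2 + 2/(2 + 9))) = 1/(63192 + (-2 + 2/11)) = 1/(63192 - 20/11) = 1/(695092/11) = 11/695092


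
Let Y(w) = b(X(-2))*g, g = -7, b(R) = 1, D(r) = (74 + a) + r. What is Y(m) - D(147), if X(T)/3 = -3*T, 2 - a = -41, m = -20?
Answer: -271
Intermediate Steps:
a = 43 (a = 2 - 1*(-41) = 2 + 41 = 43)
D(r) = 117 + r (D(r) = (74 + 43) + r = 117 + r)
X(T) = -9*T (X(T) = 3*(-3*T) = -9*T)
Y(w) = -7 (Y(w) = 1*(-7) = -7)
Y(m) - D(147) = -7 - (117 + 147) = -7 - 1*264 = -7 - 264 = -271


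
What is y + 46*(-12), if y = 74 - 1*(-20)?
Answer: -458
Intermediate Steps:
y = 94 (y = 74 + 20 = 94)
y + 46*(-12) = 94 + 46*(-12) = 94 - 552 = -458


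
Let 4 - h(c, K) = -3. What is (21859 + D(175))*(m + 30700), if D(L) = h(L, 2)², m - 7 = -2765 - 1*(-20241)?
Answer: 1055593164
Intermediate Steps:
m = 17483 (m = 7 + (-2765 - 1*(-20241)) = 7 + (-2765 + 20241) = 7 + 17476 = 17483)
h(c, K) = 7 (h(c, K) = 4 - 1*(-3) = 4 + 3 = 7)
D(L) = 49 (D(L) = 7² = 49)
(21859 + D(175))*(m + 30700) = (21859 + 49)*(17483 + 30700) = 21908*48183 = 1055593164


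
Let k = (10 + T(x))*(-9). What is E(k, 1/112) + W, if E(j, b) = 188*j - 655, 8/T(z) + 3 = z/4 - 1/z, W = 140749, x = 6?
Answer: 656478/5 ≈ 1.3130e+5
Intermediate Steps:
T(z) = 8/(-3 - 1/z + z/4) (T(z) = 8/(-3 + (z/4 - 1/z)) = 8/(-3 + (-1/z + z/4)) = 8/(-3 - 1/z + z/4))
k = -234/5 (k = (10 + 32*6/(-4 + 6**2 - 12*6))*(-9) = (10 + 32*6/(-4 + 36 - 72))*(-9) = (10 + 32*6/(-40))*(-9) = (10 + 32*6*(-1/40))*(-9) = (10 - 24/5)*(-9) = (26/5)*(-9) = -234/5 ≈ -46.800)
E(j, b) = -655 + 188*j
E(k, 1/112) + W = (-655 + 188*(-234/5)) + 140749 = (-655 - 43992/5) + 140749 = -47267/5 + 140749 = 656478/5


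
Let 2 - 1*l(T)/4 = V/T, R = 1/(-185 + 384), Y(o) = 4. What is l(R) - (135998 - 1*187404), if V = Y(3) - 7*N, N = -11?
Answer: -13062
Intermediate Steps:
R = 1/199 ≈ 0.0050251
V = 81 (V = 4 - 7*(-11) = 4 + 77 = 81)
l(T) = 8 - 324/T
l(R) - (135998 - 1*187404) = (8 - 324/1/199) - (135998 - 1*187404) = (8 - 324*199) - (135998 - 187404) = (8 - 64476) - 1*(-51406) = -64468 + 51406 = -13062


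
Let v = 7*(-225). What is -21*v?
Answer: 33075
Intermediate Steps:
v = -1575
-21*v = -21*(-1575) = 33075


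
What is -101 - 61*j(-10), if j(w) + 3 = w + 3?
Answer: 509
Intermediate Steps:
j(w) = w (j(w) = -3 + (w + 3) = -3 + (3 + w) = w)
-101 - 61*j(-10) = -101 - 61*(-10) = -101 + 610 = 509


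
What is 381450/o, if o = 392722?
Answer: 190725/196361 ≈ 0.97130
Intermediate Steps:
381450/o = 381450/392722 = 381450*(1/392722) = 190725/196361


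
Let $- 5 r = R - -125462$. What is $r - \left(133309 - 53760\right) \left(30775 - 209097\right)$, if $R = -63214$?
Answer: $\frac{70926621642}{5} \approx 1.4185 \cdot 10^{10}$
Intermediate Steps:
$r = - \frac{62248}{5}$ ($r = - \frac{-63214 - -125462}{5} = - \frac{-63214 + 125462}{5} = \left(- \frac{1}{5}\right) 62248 = - \frac{62248}{5} \approx -12450.0$)
$r - \left(133309 - 53760\right) \left(30775 - 209097\right) = - \frac{62248}{5} - \left(133309 - 53760\right) \left(30775 - 209097\right) = - \frac{62248}{5} - 79549 \left(-178322\right) = - \frac{62248}{5} - -14185336778 = - \frac{62248}{5} + 14185336778 = \frac{70926621642}{5}$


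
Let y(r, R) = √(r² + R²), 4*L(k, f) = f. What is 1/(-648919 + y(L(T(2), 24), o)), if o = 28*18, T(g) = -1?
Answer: -648919/421095614509 - 6*√7057/421095614509 ≈ -1.5422e-6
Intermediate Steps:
L(k, f) = f/4
o = 504
y(r, R) = √(R² + r²)
1/(-648919 + y(L(T(2), 24), o)) = 1/(-648919 + √(504² + ((¼)*24)²)) = 1/(-648919 + √(254016 + 6²)) = 1/(-648919 + √(254016 + 36)) = 1/(-648919 + √254052) = 1/(-648919 + 6*√7057)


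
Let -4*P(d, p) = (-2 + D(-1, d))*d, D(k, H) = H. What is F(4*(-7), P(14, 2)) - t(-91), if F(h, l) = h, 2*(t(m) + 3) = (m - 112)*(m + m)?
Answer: -18498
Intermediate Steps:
P(d, p) = -d*(-2 + d)/4 (P(d, p) = -(-2 + d)*d/4 = -d*(-2 + d)/4)
t(m) = -3 + m*(-112 + m) (t(m) = -3 + ((m - 112)*(m + m))/2 = -3 + ((-112 + m)*(2*m))/2 = -3 + (2*m*(-112 + m))/2 = -3 + m*(-112 + m))
F(4*(-7), P(14, 2)) - t(-91) = 4*(-7) - (-3 + (-91)² - 112*(-91)) = -28 - (-3 + 8281 + 10192) = -28 - 1*18470 = -28 - 18470 = -18498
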